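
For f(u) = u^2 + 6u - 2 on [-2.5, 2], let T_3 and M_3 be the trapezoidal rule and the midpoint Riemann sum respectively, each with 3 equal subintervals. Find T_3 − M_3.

2.53125

T_3 = -6.1875.
M_3 = -8.71875.
T_3 − M_3 = 2.53125.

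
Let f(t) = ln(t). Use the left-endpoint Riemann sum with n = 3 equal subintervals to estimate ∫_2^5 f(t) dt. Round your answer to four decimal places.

3.1781

Δt = (5 − 2)/3 = 1.
Left endpoints: 2, 3, 4.
f(2) ≈ 0.6931, f(3) ≈ 1.0986, f(4) ≈ 1.3863.
Sum = Δt · [f(2) + f(3) + f(4)].
Sum ≈ 3.1781.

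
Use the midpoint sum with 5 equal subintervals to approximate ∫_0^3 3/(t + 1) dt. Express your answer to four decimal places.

4.1191

Δt = (3 − 0)/5 = 0.6.
Midpoints: 0.3, 0.9, 1.5, 2.1, 2.7.
f(0.3) = 30/13, f(0.9) = 30/19, f(1.5) = 1.2, f(2.1) = 30/31, f(2.7) = 30/37.
Sum = Δt · [f(0.3) + f(0.9) + f(1.5) + f(2.1) + f(2.7)].
Sum ≈ 4.1191.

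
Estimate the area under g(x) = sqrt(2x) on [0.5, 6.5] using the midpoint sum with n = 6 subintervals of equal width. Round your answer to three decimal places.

Δx = (6.5 − 0.5)/6 = 1.
Midpoints: 1, 2, 3, 4, 5, 6.
g(1) ≈ 1.414, g(2) ≈ 2.000, g(3) ≈ 2.449, g(4) ≈ 2.828, g(5) ≈ 3.162, g(6) ≈ 3.464.
Sum = Δx · [g(1) + g(2) + g(3) + ...].
Sum ≈ 15.319.

15.319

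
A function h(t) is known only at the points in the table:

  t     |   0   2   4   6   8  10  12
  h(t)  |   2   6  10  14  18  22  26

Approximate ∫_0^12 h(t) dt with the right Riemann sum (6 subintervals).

Δt = 2.
Sum = 2·[6 + 10 + 14 + 18 + 22 + 26] = 192.

192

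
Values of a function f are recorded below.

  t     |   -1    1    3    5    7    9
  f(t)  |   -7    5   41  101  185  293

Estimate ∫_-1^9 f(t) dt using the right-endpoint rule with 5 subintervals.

1250

Δt = 2.
Sum = 2·[5 + 41 + 101 + 185 + 293] = 1250.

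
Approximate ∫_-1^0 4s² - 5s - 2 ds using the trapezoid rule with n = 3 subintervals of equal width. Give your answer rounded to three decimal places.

1.907

Δs = (0 − (-1))/3 = 1/3.
f(-1) = 7, f(-2/3) = 28/9, f(-1/3) = 1/9, f(0) = -2.
T_3 = (Δs/2)·[f(s_0) + 2f(s_1) + 2f(s_2) + f(s_3)].
Sum ≈ 1.907.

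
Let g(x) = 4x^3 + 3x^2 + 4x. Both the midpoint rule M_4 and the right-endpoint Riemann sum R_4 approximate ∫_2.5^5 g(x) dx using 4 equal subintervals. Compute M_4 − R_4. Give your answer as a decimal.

-169.140625

M_4 = 728.90625.
R_4 = 898.046875.
M_4 − R_4 = -169.140625.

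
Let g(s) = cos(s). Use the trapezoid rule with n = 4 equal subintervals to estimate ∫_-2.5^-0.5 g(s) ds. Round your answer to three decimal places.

0.117

Δs = (-0.5 − (-2.5))/4 = 0.5.
g(-2.5) ≈ -0.801, g(-2) ≈ -0.416, g(-1.5) ≈ 0.071, g(-1) ≈ 0.540, g(-0.5) ≈ 0.878.
T_4 = (Δs/2)·[g(s_0) + 2g(s_1) + 2g(s_2) + 2g(s_3) + g(s_4)].
Sum ≈ 0.117.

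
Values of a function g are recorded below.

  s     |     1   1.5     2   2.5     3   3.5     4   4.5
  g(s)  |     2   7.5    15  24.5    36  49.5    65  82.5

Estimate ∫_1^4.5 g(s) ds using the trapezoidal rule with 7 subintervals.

Δs = 0.5.
T_7 = (0.5/2)·[2 + 2·7.5 + 2·15 + 2·24.5 + 2·36 + 2·49.5 + 2·65 + 82.5] = 119.875.

119.875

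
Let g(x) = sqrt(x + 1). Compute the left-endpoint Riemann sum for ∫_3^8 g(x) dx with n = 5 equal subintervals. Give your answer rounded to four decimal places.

Δx = (8 − 3)/5 = 1.
Left endpoints: 3, 4, 5, 6, 7.
g(3) ≈ 2.0000, g(4) ≈ 2.2361, g(5) ≈ 2.4495, g(6) ≈ 2.6458, g(7) ≈ 2.8284.
Sum = Δx · [g(3) + g(4) + g(5) + g(6) + g(7)].
Sum ≈ 12.1597.

12.1597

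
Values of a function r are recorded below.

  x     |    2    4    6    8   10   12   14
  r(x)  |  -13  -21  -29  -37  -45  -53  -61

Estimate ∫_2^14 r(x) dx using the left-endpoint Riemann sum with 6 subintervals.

Δx = 2.
Sum = 2·[(-13) + (-21) + (-29) + (-37) + (-45) + (-53)] = -396.

-396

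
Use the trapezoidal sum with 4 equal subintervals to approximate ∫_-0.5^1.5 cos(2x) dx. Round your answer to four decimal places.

Δx = (1.5 − (-0.5))/4 = 0.5.
f(-0.5) ≈ 0.5403, f(0) ≈ 1.0000, f(0.5) ≈ 0.5403, f(1) ≈ -0.4161, f(1.5) ≈ -0.9900.
T_4 = (Δx/2)·[f(x_0) + 2f(x_1) + 2f(x_2) + 2f(x_3) + f(x_4)].
Sum ≈ 0.4497.

0.4497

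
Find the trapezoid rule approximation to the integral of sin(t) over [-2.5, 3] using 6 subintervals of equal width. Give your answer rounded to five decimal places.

0.17544

Δt = (3 − (-2.5))/6 = 11/12.
f(-2.5) ≈ -0.59847, f(-19/12) ≈ -0.99992, f(-2/3) ≈ -0.61837, f(0.25) ≈ 0.24740, f(7/6) ≈ 0.91944, f(25/12) ≈ 0.87150, f(3) ≈ 0.14112.
T_6 = (Δt/2)·[f(t_0) + 2f(t_1) + ... + 2f(t_{5}) + f(t_6)].
Sum ≈ 0.17544.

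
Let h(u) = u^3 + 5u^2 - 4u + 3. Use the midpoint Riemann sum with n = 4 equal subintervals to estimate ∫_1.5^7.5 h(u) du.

1376.4375

Δu = (7.5 − 1.5)/4 = 1.5.
Midpoints: 2.25, 3.75, 5.25, 6.75.
h(2.25) = 30.703125, h(3.75) = 111.046875, h(5.25) = 264.515625, h(6.75) = 511.359375.
Sum = Δu · [h(2.25) + h(3.75) + h(5.25) + h(6.75)].
Sum = 1376.4375.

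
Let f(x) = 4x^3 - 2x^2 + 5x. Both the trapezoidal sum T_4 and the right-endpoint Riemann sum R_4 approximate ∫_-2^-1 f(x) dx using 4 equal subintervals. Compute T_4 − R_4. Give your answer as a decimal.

-4.875

T_4 = -27.375.
R_4 = -22.5.
T_4 − R_4 = -4.875.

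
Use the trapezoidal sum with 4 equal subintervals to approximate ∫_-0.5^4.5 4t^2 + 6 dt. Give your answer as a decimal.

156.875

Δt = (4.5 − (-0.5))/4 = 1.25.
f(-0.5) = 7, f(0.75) = 8.25, f(2) = 22, f(3.25) = 48.25, f(4.5) = 87.
T_4 = (Δt/2)·[f(t_0) + 2f(t_1) + 2f(t_2) + 2f(t_3) + f(t_4)].
Sum = 156.875.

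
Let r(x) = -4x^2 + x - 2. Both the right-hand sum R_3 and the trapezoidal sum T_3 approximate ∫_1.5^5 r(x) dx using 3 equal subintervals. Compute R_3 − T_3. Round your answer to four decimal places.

R_3 ≈ -212.009259.
T_3 ≈ -160.967593.
R_3 − T_3 ≈ -51.0417.

-51.0417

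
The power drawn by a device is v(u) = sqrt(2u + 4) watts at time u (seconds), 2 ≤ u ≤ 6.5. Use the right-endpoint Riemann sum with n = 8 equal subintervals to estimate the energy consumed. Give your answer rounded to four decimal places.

16.1830

Δu = (6.5 − 2)/8 = 0.5625.
Right endpoints: 2.5625, 3.125, 3.6875, 4.25, 4.8125, 5.375, 5.9375, 6.5.
v(2.5625) ≈ 3.0208, v(3.125) ≈ 3.2016, v(3.6875) ≈ 3.3727, v(4.25) ≈ 3.5355, v(4.8125) ≈ 3.6912, v(5.375) ≈ 3.8406, v(5.9375) ≈ 3.9843, v(6.5) ≈ 4.1231.
Sum = Δu · [v(2.5625) + v(3.125) + v(3.6875) + ...].
Sum ≈ 16.1830.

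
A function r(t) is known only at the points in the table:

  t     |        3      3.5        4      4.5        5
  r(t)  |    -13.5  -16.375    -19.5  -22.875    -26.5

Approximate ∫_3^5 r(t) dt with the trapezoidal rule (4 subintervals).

Δt = 0.5.
T_4 = (0.5/2)·[(-13.5) + 2·(-16.375) + 2·(-19.5) + 2·(-22.875) + (-26.5)] = -39.375.

-39.375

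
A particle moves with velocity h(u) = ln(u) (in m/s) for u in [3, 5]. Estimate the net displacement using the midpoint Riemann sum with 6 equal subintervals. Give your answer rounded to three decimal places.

2.752

Δu = (5 − 3)/6 = 1/3.
Midpoints: 19/6, 3.5, 23/6, 25/6, 4.5, 29/6.
h(19/6) ≈ 1.153, h(3.5) ≈ 1.253, h(23/6) ≈ 1.344, h(25/6) ≈ 1.427, h(4.5) ≈ 1.504, h(29/6) ≈ 1.576.
Sum = Δu · [h(19/6) + h(3.5) + h(23/6) + ...].
Sum ≈ 2.752.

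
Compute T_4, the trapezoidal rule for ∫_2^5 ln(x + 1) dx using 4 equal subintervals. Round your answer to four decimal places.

Δx = (5 − 2)/4 = 0.75.
f(2) ≈ 1.0986, f(2.75) ≈ 1.3218, f(3.5) ≈ 1.5041, f(4.25) ≈ 1.6582, f(5) ≈ 1.7918.
T_4 = (Δx/2)·[f(x_0) + 2f(x_1) + 2f(x_2) + 2f(x_3) + f(x_4)].
Sum ≈ 4.4469.

4.4469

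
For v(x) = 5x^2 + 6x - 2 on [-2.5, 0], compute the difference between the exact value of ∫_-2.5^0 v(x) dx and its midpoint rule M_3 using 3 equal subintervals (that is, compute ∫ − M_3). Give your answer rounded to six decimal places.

0.723380

Exact integral: ∫_-2.5^0 v(x) dx ≈ 2.29166667.
M_3 ≈ 1.56828704.
Error ≈ 2.29166667 − 1.56828704 ≈ 0.723380.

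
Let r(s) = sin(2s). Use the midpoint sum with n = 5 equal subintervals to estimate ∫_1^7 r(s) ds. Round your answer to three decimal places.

-0.356

Δs = (7 − 1)/5 = 1.2.
Midpoints: 1.6, 2.8, 4, 5.2, 6.4.
r(1.6) ≈ -0.058, r(2.8) ≈ -0.631, r(4) ≈ 0.989, r(5.2) ≈ -0.828, r(6.4) ≈ 0.232.
Sum = Δs · [r(1.6) + r(2.8) + r(4) + r(5.2) + r(6.4)].
Sum ≈ -0.356.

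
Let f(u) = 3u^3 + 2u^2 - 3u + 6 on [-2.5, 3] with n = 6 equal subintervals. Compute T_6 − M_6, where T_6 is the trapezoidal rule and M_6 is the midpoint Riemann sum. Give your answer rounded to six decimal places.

4.910373

T_6 ≈ 92.01837384.
M_6 ≈ 87.10800058.
T_6 − M_6 ≈ 4.910373.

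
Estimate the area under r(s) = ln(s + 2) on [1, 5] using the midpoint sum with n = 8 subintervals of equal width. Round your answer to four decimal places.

6.3275

Δs = (5 − 1)/8 = 0.5.
Midpoints: 1.25, 1.75, 2.25, 2.75, 3.25, 3.75, 4.25, 4.75.
r(1.25) ≈ 1.1787, r(1.75) ≈ 1.3218, r(2.25) ≈ 1.4469, r(2.75) ≈ 1.5581, r(3.25) ≈ 1.6582, r(3.75) ≈ 1.7492, r(4.25) ≈ 1.8326, r(4.75) ≈ 1.9095.
Sum = Δs · [r(1.25) + r(1.75) + r(2.25) + ...].
Sum ≈ 6.3275.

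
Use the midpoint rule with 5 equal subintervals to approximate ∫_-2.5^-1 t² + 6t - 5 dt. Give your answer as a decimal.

Δt = (-1 − (-2.5))/5 = 0.3.
Midpoints: -2.35, -2.05, -1.75, -1.45, -1.15.
f(-2.35) = -13.5775, f(-2.05) = -13.0975, f(-1.75) = -12.4375, f(-1.45) = -11.5975, f(-1.15) = -10.5775.
Sum = Δt · [f(-2.35) + f(-2.05) + f(-1.75) + f(-1.45) + f(-1.15)].
Sum = -18.38625.

-18.38625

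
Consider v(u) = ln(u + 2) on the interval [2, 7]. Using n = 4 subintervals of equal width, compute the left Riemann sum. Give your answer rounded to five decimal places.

Δu = (7 − 2)/4 = 1.25.
Left endpoints: 2, 3.25, 4.5, 5.75.
v(2) ≈ 1.38629, v(3.25) ≈ 1.65823, v(4.5) ≈ 1.87180, v(5.75) ≈ 2.04769.
Sum = Δu · [v(2) + v(3.25) + v(4.5) + v(5.75)].
Sum ≈ 8.70502.

8.70502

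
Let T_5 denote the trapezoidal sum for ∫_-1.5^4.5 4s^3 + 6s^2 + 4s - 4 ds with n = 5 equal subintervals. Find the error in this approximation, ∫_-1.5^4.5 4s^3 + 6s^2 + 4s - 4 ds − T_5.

-34.56

Exact integral: ∫_-1.5^4.5 f(s) ds = 606.
T_5 = 640.56.
Error = 606 − 640.56 = -34.56.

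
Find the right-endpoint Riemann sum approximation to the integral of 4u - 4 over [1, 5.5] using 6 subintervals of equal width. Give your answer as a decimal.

47.25

Δu = (5.5 − 1)/6 = 0.75.
Right endpoints: 1.75, 2.5, 3.25, 4, 4.75, 5.5.
f(1.75) = 3, f(2.5) = 6, f(3.25) = 9, f(4) = 12, f(4.75) = 15, f(5.5) = 18.
Sum = Δu · [f(1.75) + f(2.5) + f(3.25) + ...].
Sum = 47.25.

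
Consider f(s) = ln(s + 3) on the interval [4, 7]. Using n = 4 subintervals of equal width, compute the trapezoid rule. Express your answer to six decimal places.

Δs = (7 − 4)/4 = 0.75.
f(4) ≈ 1.945910, f(4.75) ≈ 2.047693, f(5.5) ≈ 2.140066, f(6.25) ≈ 2.224624, f(7) ≈ 2.302585.
T_4 = (Δs/2)·[f(s_0) + 2f(s_1) + 2f(s_2) + 2f(s_3) + f(s_4)].
Sum ≈ 6.402473.

6.402473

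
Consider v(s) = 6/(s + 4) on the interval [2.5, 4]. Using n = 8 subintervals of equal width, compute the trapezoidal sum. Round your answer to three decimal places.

1.246

Δs = (4 − 2.5)/8 = 0.1875.
v(2.5) = 12/13, v(2.6875) = 96/107, v(2.875) = 48/55, v(3.0625) = 96/113, v(3.25) = 24/29, v(3.4375) = 96/119, v(3.625) = 48/61, v(3.8125) = 0.768, v(4) = 0.75.
T_8 = (Δs/2)·[v(s_0) + 2v(s_1) + ... + 2v(s_{7}) + v(s_8)].
Sum ≈ 1.246.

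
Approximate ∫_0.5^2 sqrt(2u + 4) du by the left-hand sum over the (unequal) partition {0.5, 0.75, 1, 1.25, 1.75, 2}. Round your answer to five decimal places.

Subinterval widths: 0.25, 0.25, 0.25, 0.5, 0.25.
Left endpoints: 0.5, 0.75, 1, 1.25, 1.75.
f(0.5) ≈ 2.23607, f(0.75) ≈ 2.34521, f(1) ≈ 2.44949, f(1.25) ≈ 2.54951, f(1.75) ≈ 2.73861.
Sum = Σ Δu_i · f(u_i).
Sum ≈ 3.71710.

3.71710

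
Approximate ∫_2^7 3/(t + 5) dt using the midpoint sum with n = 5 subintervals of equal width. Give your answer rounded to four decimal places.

Δt = (7 − 2)/5 = 1.
Midpoints: 2.5, 3.5, 4.5, 5.5, 6.5.
f(2.5) = 0.4, f(3.5) = 6/17, f(4.5) = 6/19, f(5.5) = 2/7, f(6.5) = 6/23.
Sum = Δt · [f(2.5) + f(3.5) + f(4.5) + f(5.5) + f(6.5)].
Sum ≈ 1.6153.

1.6153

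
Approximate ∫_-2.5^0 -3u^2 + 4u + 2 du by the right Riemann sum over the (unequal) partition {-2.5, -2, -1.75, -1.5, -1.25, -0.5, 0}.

Subinterval widths: 0.5, 0.25, 0.25, 0.25, 0.75, 0.5.
Right endpoints: -2, -1.75, -1.5, -1.25, -0.5, 0.
f(-2) = -18, f(-1.75) = -14.1875, f(-1.5) = -10.75, f(-1.25) = -7.6875, f(-0.5) = -0.75, f(0) = 2.
Sum = Σ Δu_i · f(u_i).
Sum = -16.71875.

-16.71875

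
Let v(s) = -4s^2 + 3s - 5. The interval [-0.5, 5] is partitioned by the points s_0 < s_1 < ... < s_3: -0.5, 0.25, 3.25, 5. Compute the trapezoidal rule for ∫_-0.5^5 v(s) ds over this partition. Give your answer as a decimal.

-179.0625

Subinterval widths: 0.75, 3, 1.75.
v(-0.5) = -7.5, v(0.25) = -4.5, v(3.25) = -37.5, v(5) = -90.
On each subinterval the trapezoid contributes (Δs_i/2)·[v(s_{i-1}) + v(s_i)].
Sum = -179.0625.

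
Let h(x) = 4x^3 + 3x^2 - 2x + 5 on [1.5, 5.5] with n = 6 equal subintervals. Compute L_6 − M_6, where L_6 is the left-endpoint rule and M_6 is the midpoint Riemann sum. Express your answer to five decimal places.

L_6 ≈ 835.6666667.
M_6 ≈ 1058.3333333.
L_6 − M_6 ≈ -222.66667.

-222.66667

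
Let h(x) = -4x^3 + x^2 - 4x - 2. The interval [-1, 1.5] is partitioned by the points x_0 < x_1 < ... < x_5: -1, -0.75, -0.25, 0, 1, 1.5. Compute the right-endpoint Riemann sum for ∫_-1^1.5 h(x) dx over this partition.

-18.75

Subinterval widths: 0.25, 0.5, 0.25, 1, 0.5.
Right endpoints: -0.75, -0.25, 0, 1, 1.5.
h(-0.75) = 3.25, h(-0.25) = -0.875, h(0) = -2, h(1) = -9, h(1.5) = -19.25.
Sum = Σ Δx_i · h(x_i).
Sum = -18.75.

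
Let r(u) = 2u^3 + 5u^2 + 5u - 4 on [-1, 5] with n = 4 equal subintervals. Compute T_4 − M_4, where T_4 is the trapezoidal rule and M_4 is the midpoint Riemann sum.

T_4 = 596.25.
M_4 = 538.875.
T_4 − M_4 = 57.375.

57.375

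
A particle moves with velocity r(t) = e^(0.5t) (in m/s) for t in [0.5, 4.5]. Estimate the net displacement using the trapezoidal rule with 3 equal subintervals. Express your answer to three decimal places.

17.011

Δt = (4.5 − 0.5)/3 = 4/3.
r(0.5) ≈ 1.284, r(11/6) ≈ 2.501, r(19/6) ≈ 4.871, r(4.5) ≈ 9.488.
T_3 = (Δt/2)·[r(t_0) + 2r(t_1) + 2r(t_2) + r(t_3)].
Sum ≈ 17.011.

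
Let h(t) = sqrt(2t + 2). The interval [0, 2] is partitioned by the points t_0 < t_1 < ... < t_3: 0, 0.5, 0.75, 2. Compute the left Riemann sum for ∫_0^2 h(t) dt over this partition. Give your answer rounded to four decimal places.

3.4787

Subinterval widths: 0.5, 0.25, 1.25.
Left endpoints: 0, 0.5, 0.75.
h(0) ≈ 1.4142, h(0.5) ≈ 1.7321, h(0.75) ≈ 1.8708.
Sum = Σ Δt_i · h(t_i).
Sum ≈ 3.4787.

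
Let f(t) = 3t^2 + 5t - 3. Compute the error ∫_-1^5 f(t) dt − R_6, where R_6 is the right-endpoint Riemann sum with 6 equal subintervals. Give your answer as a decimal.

-54

Exact integral: ∫_-1^5 f(t) dt = 168.
R_6 = 222.
Error = 168 − 222 = -54.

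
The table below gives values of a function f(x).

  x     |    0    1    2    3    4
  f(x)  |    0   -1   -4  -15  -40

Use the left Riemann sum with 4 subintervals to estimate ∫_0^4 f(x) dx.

-20

Δx = 1.
Sum = 1·[0 + (-1) + (-4) + (-15)] = -20.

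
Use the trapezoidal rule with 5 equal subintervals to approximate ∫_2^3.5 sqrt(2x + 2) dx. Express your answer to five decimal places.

Δx = (3.5 − 2)/5 = 0.3.
f(2) ≈ 2.44949, f(2.3) ≈ 2.56905, f(2.6) ≈ 2.68328, f(2.9) ≈ 2.79285, f(3.2) ≈ 2.89828, f(3.5) ≈ 3.00000.
T_5 = (Δx/2)·[f(x_0) + 2f(x_1) + ... + 2f(x_{4}) + f(x_5)].
Sum ≈ 4.10046.

4.10046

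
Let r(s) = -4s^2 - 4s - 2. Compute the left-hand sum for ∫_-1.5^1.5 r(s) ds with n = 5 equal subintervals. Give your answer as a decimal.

Δs = (1.5 − (-1.5))/5 = 0.6.
Left endpoints: -1.5, -0.9, -0.3, 0.3, 0.9.
r(-1.5) = -5, r(-0.9) = -1.64, r(-0.3) = -1.16, r(0.3) = -3.56, r(0.9) = -8.84.
Sum = Δs · [r(-1.5) + r(-0.9) + r(-0.3) + r(0.3) + r(0.9)].
Sum = -12.12.

-12.12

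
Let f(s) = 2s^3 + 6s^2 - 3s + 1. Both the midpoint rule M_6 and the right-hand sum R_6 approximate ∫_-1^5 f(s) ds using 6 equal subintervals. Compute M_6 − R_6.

M_6 = 525.
R_6 = 741.
M_6 − R_6 = -216.

-216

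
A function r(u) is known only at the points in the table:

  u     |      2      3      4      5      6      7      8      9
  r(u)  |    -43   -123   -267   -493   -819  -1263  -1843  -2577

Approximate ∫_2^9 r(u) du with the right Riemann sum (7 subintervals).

Δu = 1.
Sum = 1·[(-123) + (-267) + (-493) + (-819) + (-1263) + (-1843) + (-2577)] = -7385.

-7385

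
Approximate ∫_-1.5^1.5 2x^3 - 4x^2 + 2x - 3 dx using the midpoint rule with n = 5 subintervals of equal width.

Δx = (1.5 − (-1.5))/5 = 0.6.
Midpoints: -1.2, -0.6, 0, 0.6, 1.2.
f(-1.2) = -14.616, f(-0.6) = -6.072, f(0) = -3, f(0.6) = -2.808, f(1.2) = -2.904.
Sum = Δx · [f(-1.2) + f(-0.6) + f(0) + f(0.6) + f(1.2)].
Sum = -17.64.

-17.64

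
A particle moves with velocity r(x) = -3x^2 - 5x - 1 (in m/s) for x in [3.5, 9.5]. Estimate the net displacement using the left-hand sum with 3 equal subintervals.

-763.5

Δx = (9.5 − 3.5)/3 = 2.
Left endpoints: 3.5, 5.5, 7.5.
r(3.5) = -55.25, r(5.5) = -119.25, r(7.5) = -207.25.
Sum = Δx · [r(3.5) + r(5.5) + r(7.5)].
Sum = -763.5.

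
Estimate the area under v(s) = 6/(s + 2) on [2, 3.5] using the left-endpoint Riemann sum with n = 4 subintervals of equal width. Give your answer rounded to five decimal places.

1.98949

Δs = (3.5 − 2)/4 = 0.375.
Left endpoints: 2, 2.375, 2.75, 3.125.
v(2) = 1.5, v(2.375) = 48/35, v(2.75) = 24/19, v(3.125) = 48/41.
Sum = Δs · [v(2) + v(2.375) + v(2.75) + v(3.125)].
Sum ≈ 1.98949.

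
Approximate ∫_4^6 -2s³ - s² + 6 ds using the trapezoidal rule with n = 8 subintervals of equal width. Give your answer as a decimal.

-559.3125

Δs = (6 − 4)/8 = 0.25.
f(4) = -138, f(4.25) = -165.59375, f(4.5) = -196.5, f(4.75) = -230.90625, f(5) = -269, f(5.25) = -310.96875, f(5.5) = -357, f(5.75) = -407.28125, f(6) = -462.
T_8 = (Δs/2)·[f(s_0) + 2f(s_1) + ... + 2f(s_{7}) + f(s_8)].
Sum = -559.3125.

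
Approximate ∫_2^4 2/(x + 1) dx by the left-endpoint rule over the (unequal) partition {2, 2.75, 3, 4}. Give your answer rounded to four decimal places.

Subinterval widths: 0.75, 0.25, 1.
Left endpoints: 2, 2.75, 3.
f(2) = 2/3, f(2.75) = 8/15, f(3) = 0.5.
Sum = Σ Δx_i · f(x_i).
Sum ≈ 1.1333.

1.1333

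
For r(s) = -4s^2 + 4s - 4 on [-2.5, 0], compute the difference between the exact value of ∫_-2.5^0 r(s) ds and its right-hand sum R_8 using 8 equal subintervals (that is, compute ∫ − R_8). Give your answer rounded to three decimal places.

-5.306

Exact integral: ∫_-2.5^0 r(s) ds ≈ -43.33333.
R_8 = -38.02734375.
Error ≈ -43.33333 − (-38.02734375) ≈ -5.306.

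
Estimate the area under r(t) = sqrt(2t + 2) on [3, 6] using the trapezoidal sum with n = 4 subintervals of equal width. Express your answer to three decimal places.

Δt = (6 − 3)/4 = 0.75.
r(3) ≈ 2.828, r(3.75) ≈ 3.082, r(4.5) ≈ 3.317, r(5.25) ≈ 3.536, r(6) ≈ 3.742.
T_4 = (Δt/2)·[r(t_0) + 2r(t_1) + 2r(t_2) + 2r(t_3) + r(t_4)].
Sum ≈ 9.915.

9.915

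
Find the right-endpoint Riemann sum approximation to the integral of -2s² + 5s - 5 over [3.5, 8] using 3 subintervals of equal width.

Δs = (8 − 3.5)/3 = 1.5.
Right endpoints: 5, 6.5, 8.
f(5) = -30, f(6.5) = -57, f(8) = -93.
Sum = Δs · [f(5) + f(6.5) + f(8)].
Sum = -270.

-270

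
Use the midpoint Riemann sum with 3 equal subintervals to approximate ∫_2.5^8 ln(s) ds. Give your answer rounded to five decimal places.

8.88184

Δs = (8 − 2.5)/3 = 11/6.
Midpoints: 41/12, 5.25, 85/12.
f(41/12) ≈ 1.22867, f(5.25) ≈ 1.65823, f(85/12) ≈ 1.95774.
Sum = Δs · [f(41/12) + f(5.25) + f(85/12)].
Sum ≈ 8.88184.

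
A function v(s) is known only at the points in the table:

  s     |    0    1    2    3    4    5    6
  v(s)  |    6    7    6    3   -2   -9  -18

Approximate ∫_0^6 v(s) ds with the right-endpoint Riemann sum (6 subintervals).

-13

Δs = 1.
Sum = 1·[7 + 6 + 3 + (-2) + (-9) + (-18)] = -13.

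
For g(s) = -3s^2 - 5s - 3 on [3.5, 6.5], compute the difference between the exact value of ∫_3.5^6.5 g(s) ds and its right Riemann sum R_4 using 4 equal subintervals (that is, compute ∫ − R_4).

Exact integral: ∫_3.5^6.5 g(s) ds = -315.75.
R_4 = -355.96875.
Error = -315.75 − (-355.96875) = 40.21875.

40.21875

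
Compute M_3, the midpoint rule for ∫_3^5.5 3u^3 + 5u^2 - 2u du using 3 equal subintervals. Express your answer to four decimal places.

Δu = (5.5 − 3)/3 = 5/6.
Midpoints: 41/12, 4.25, 61/12.
f(41/12) = 98605/576, f(4.25) = 312.109375, f(61/12) = 98515/192.
Sum = Δu · [f(41/12) + f(4.25) + f(61/12)].
Sum ≈ 830.3313.

830.3313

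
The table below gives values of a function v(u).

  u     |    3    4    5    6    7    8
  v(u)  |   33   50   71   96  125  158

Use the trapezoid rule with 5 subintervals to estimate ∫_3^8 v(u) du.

437.5

Δu = 1.
T_5 = (1/2)·[33 + 2·50 + 2·71 + 2·96 + 2·125 + 158] = 437.5.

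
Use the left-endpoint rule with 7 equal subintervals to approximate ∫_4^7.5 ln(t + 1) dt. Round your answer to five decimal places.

6.50900

Δt = (7.5 − 4)/7 = 0.5.
Left endpoints: 4, 4.5, 5, 5.5, 6, 6.5, 7.
f(4) ≈ 1.60944, f(4.5) ≈ 1.70475, f(5) ≈ 1.79176, f(5.5) ≈ 1.87180, f(6) ≈ 1.94591, f(6.5) ≈ 2.01490, f(7) ≈ 2.07944.
Sum = Δt · [f(4) + f(4.5) + f(5) + ...].
Sum ≈ 6.50900.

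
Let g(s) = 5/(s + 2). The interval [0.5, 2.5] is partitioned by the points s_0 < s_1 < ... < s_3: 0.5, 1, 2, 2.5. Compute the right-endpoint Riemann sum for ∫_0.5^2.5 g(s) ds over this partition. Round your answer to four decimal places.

Subinterval widths: 0.5, 1, 0.5.
Right endpoints: 1, 2, 2.5.
g(1) = 5/3, g(2) = 1.25, g(2.5) = 10/9.
Sum = Σ Δs_i · g(s_i).
Sum ≈ 2.6389.

2.6389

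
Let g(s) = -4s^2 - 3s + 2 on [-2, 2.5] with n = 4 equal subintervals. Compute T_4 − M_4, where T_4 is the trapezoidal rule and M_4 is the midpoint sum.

-5.6953125

T_4 = -29.671875.
M_4 = -23.9765625.
T_4 − M_4 = -5.6953125.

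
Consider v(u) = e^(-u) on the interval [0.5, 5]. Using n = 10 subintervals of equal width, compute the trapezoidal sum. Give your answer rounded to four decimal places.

0.6099

Δu = (5 − 0.5)/10 = 0.45.
v(0.5) ≈ 0.6065, v(0.95) ≈ 0.3867, v(1.4) ≈ 0.2466, v(1.85) ≈ 0.1572, v(2.3) ≈ 0.1003, v(2.75) ≈ 0.0639, v(3.2) ≈ 0.0408, v(3.65) ≈ 0.0260, v(4.1) ≈ 0.0166, v(4.55) ≈ 0.0106, v(5) ≈ 0.0067.
T_10 = (Δu/2)·[v(u_0) + 2v(u_1) + ... + 2v(u_{9}) + v(u_10)].
Sum ≈ 0.6099.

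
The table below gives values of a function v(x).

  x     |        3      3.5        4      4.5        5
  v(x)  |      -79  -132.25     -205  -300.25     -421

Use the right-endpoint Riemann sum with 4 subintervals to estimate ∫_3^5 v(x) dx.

-529.25

Δx = 0.5.
Sum = 0.5·[(-132.25) + (-205) + (-300.25) + (-421)] = -529.25.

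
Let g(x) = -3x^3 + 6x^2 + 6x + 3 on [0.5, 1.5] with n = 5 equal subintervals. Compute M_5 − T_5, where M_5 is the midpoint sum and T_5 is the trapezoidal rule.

0.03

M_5 = 11.76.
T_5 = 11.73.
M_5 − T_5 = 0.03.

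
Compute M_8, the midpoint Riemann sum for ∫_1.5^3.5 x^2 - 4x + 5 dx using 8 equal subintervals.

Δx = (3.5 − 1.5)/8 = 0.25.
Midpoints: 1.625, 1.875, 2.125, 2.375, 2.625, 2.875, 3.125, 3.375.
f(1.625) = 1.140625, f(1.875) = 1.015625, f(2.125) = 1.015625, f(2.375) = 1.140625, f(2.625) = 1.390625, f(2.875) = 1.765625, f(3.125) = 2.265625, f(3.375) = 2.890625.
Sum = Δx · [f(1.625) + f(1.875) + f(2.125) + ...].
Sum = 3.15625.

3.15625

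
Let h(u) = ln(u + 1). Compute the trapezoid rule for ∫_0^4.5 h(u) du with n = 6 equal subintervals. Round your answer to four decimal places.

4.8385

Δu = (4.5 − 0)/6 = 0.75.
h(0) ≈ 0.0000, h(0.75) ≈ 0.5596, h(1.5) ≈ 0.9163, h(2.25) ≈ 1.1787, h(3) ≈ 1.3863, h(3.75) ≈ 1.5581, h(4.5) ≈ 1.7047.
T_6 = (Δu/2)·[h(u_0) + 2h(u_1) + ... + 2h(u_{5}) + h(u_6)].
Sum ≈ 4.8385.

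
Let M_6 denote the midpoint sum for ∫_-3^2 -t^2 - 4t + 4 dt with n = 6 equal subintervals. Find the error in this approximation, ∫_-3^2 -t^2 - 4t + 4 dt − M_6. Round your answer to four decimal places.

-0.2894

Exact integral: ∫_-3^2 f(t) dt ≈ 18.333333.
M_6 ≈ 18.622685.
Error ≈ 18.333333 − 18.622685 ≈ -0.2894.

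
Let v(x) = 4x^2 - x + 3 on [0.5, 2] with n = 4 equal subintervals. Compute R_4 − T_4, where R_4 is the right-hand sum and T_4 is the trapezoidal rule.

2.53125

R_4 = 15.796875.
T_4 = 13.265625.
R_4 − T_4 = 2.53125.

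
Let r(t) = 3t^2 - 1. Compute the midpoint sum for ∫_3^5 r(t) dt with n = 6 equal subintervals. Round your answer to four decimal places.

95.9444

Δt = (5 − 3)/6 = 1/3.
Midpoints: 19/6, 3.5, 23/6, 25/6, 4.5, 29/6.
r(19/6) = 349/12, r(3.5) = 35.75, r(23/6) = 517/12, r(25/6) = 613/12, r(4.5) = 59.75, r(29/6) = 829/12.
Sum = Δt · [r(19/6) + r(3.5) + r(23/6) + ...].
Sum ≈ 95.9444.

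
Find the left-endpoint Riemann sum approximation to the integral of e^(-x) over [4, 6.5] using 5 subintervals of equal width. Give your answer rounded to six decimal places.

Δx = (6.5 − 4)/5 = 0.5.
Left endpoints: 4, 4.5, 5, 5.5, 6.
f(4) ≈ 0.018316, f(4.5) ≈ 0.011109, f(5) ≈ 0.006738, f(5.5) ≈ 0.004087, f(6) ≈ 0.002479.
Sum = Δx · [f(4) + f(4.5) + f(5) + f(5.5) + f(6)].
Sum ≈ 0.021364.

0.021364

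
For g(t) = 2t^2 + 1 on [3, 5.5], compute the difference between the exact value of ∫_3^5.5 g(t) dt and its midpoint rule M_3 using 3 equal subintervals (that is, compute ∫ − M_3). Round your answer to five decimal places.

Exact integral: ∫_3^5.5 g(t) dt ≈ 95.4166667.
M_3 ≈ 95.1273148.
Error ≈ 95.4166667 − 95.1273148 ≈ 0.28935.

0.28935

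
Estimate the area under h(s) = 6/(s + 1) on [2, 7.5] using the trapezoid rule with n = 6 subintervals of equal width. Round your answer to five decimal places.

6.28918

Δs = (7.5 − 2)/6 = 11/12.
h(2) = 2, h(35/12) = 72/47, h(23/6) = 36/29, h(4.75) = 24/23, h(17/3) = 0.9, h(79/12) = 72/91, h(7.5) = 12/17.
T_6 = (Δs/2)·[h(s_0) + 2h(s_1) + ... + 2h(s_{5}) + h(s_6)].
Sum ≈ 6.28918.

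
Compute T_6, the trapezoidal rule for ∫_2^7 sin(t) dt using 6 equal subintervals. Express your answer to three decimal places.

-1.102

Δt = (7 − 2)/6 = 5/6.
f(2) ≈ 0.909, f(17/6) ≈ 0.303, f(11/3) ≈ -0.501, f(4.5) ≈ -0.978, f(16/3) ≈ -0.813, f(37/6) ≈ -0.116, f(7) ≈ 0.657.
T_6 = (Δt/2)·[f(t_0) + 2f(t_1) + ... + 2f(t_{5}) + f(t_6)].
Sum ≈ -1.102.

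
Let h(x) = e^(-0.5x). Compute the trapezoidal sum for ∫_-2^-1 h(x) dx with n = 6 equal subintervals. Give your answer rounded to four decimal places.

Δx = (-1 − (-2))/6 = 1/6.
h(-2) ≈ 2.7183, h(-11/6) ≈ 2.5009, h(-5/3) ≈ 2.3010, h(-1.5) ≈ 2.1170, h(-4/3) ≈ 1.9477, h(-7/6) ≈ 1.7920, h(-1) ≈ 1.6487.
T_6 = (Δx/2)·[h(x_0) + 2h(x_1) + ... + 2h(x_{5}) + h(x_6)].
Sum ≈ 2.1404.

2.1404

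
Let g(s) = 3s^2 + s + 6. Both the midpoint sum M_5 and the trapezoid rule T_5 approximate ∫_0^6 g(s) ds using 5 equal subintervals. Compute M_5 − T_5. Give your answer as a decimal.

-6.48

M_5 = 267.84.
T_5 = 274.32.
M_5 − T_5 = -6.48.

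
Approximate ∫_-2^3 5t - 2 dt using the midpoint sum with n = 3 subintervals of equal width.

2.5

Δt = (3 − (-2))/3 = 5/3.
Midpoints: -7/6, 0.5, 13/6.
f(-7/6) = -47/6, f(0.5) = 0.5, f(13/6) = 53/6.
Sum = Δt · [f(-7/6) + f(0.5) + f(13/6)].
Sum = 2.5.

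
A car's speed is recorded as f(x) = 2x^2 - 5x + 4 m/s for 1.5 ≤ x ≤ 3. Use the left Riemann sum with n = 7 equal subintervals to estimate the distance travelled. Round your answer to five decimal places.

4.25510

Δx = (3 − 1.5)/7 = 3/14.
Left endpoints: 1.5, 12/7, 27/14, 15/7, 33/14, 18/7, 39/14.
f(1.5) = 1, f(12/7) = 64/49, f(27/14) = 88/49, f(15/7) = 121/49, f(33/14) = 163/49, f(18/7) = 214/49, f(39/14) = 274/49.
Sum = Δx · [f(1.5) + f(12/7) + f(27/14) + ...].
Sum ≈ 4.25510.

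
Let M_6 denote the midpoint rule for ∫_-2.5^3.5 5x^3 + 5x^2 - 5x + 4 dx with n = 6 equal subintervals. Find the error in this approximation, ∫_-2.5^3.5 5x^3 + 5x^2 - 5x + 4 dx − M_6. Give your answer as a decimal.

6.25

Exact integral: ∫_-2.5^3.5 f(x) dx = 245.25.
M_6 = 239.
Error = 245.25 − 239 = 6.25.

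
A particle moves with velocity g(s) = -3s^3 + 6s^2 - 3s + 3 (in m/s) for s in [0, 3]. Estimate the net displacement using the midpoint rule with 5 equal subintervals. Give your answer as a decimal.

-10.575

Δs = (3 − 0)/5 = 0.6.
Midpoints: 0.3, 0.9, 1.5, 2.1, 2.7.
g(0.3) = 2.559, g(0.9) = 2.973, g(1.5) = 1.875, g(2.1) = -4.623, g(2.7) = -20.409.
Sum = Δs · [g(0.3) + g(0.9) + g(1.5) + g(2.1) + g(2.7)].
Sum = -10.575.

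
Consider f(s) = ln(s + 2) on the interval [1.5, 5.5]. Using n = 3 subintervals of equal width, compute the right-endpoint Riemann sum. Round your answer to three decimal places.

Δs = (5.5 − 1.5)/3 = 4/3.
Right endpoints: 17/6, 25/6, 5.5.
f(17/6) ≈ 1.576, f(25/6) ≈ 1.819, f(5.5) ≈ 2.015.
Sum = Δs · [f(17/6) + f(25/6) + f(5.5)].
Sum ≈ 7.213.

7.213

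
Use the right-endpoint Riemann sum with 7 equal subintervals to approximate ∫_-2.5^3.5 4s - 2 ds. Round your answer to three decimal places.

10.286

Δs = (3.5 − (-2.5))/7 = 6/7.
Right endpoints: -23/14, -11/14, 1/14, 13/14, 25/14, 37/14, 3.5.
f(-23/14) = -60/7, f(-11/14) = -36/7, f(1/14) = -12/7, f(13/14) = 12/7, f(25/14) = 36/7, f(37/14) = 60/7, f(3.5) = 12.
Sum = Δs · [f(-23/14) + f(-11/14) + f(1/14) + ...].
Sum ≈ 10.286.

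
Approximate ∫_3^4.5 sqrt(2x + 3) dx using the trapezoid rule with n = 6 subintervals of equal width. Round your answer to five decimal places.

Δx = (4.5 − 3)/6 = 0.25.
f(3) ≈ 3.00000, f(3.25) ≈ 3.08221, f(3.5) ≈ 3.16228, f(3.75) ≈ 3.24037, f(4) ≈ 3.31662, f(4.25) ≈ 3.39116, f(4.5) ≈ 3.46410.
T_6 = (Δx/2)·[f(x_0) + 2f(x_1) + ... + 2f(x_{5}) + f(x_6)].
Sum ≈ 4.85617.

4.85617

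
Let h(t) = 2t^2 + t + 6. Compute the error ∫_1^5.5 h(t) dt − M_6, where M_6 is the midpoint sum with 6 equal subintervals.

Exact integral: ∫_1^5.5 h(t) dt = 151.875.
M_6 = 151.453125.
Error = 151.875 − 151.453125 = 0.421875.

0.421875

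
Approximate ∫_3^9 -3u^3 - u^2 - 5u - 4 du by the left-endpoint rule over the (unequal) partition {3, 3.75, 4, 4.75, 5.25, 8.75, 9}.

-2745.6640625

Subinterval widths: 0.75, 0.25, 0.75, 0.5, 3.5, 0.25.
Left endpoints: 3, 3.75, 4, 4.75, 5.25, 8.75.
f(3) = -109, f(3.75) = -195.015625, f(4) = -232, f(4.75) = -371.828125, f(5.25) = -491.921875, f(8.75) = -2134.078125.
Sum = Σ Δu_i · f(u_i).
Sum = -2745.6640625.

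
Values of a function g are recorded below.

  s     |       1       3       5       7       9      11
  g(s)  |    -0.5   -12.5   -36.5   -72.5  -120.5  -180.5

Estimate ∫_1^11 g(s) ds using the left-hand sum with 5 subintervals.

-485

Δs = 2.
Sum = 2·[(-0.5) + (-12.5) + (-36.5) + (-72.5) + (-120.5)] = -485.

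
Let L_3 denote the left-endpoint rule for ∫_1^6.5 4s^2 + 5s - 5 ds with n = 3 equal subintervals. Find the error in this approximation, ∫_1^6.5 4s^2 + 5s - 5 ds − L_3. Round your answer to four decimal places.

Exact integral: ∫_1^6.5 f(s) ds ≈ 440.458333.
L_3 ≈ 276.324074.
Error ≈ 440.458333 − 276.324074 ≈ 164.1343.

164.1343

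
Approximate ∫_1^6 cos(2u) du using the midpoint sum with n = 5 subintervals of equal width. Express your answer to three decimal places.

-0.859

Δu = (6 − 1)/5 = 1.
Midpoints: 1.5, 2.5, 3.5, 4.5, 5.5.
f(1.5) ≈ -0.990, f(2.5) ≈ 0.284, f(3.5) ≈ 0.754, f(4.5) ≈ -0.911, f(5.5) ≈ 0.004.
Sum = Δu · [f(1.5) + f(2.5) + f(3.5) + f(4.5) + f(5.5)].
Sum ≈ -0.859.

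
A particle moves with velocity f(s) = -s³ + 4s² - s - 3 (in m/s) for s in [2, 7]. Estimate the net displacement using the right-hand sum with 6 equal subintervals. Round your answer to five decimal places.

Δs = (7 − 2)/6 = 5/6.
Right endpoints: 17/6, 11/3, 4.5, 16/3, 37/6, 7.
f(17/6) = 763/216, f(11/3) = -59/27, f(4.5) = -17.625, f(16/3) = -1249/27, f(37/6) = -19777/216, f(7) = -157.
Sum = Δs · [f(17/6) + f(11/3) + f(4.5) + ...].
Sum ≈ -259.24769.

-259.24769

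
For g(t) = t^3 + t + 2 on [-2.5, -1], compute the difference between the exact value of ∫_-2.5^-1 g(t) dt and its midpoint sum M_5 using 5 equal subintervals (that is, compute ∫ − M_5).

-0.0590625

Exact integral: ∫_-2.5^-1 g(t) dt = -9.140625.
M_5 = -9.0815625.
Error = -9.140625 − (-9.0815625) = -0.0590625.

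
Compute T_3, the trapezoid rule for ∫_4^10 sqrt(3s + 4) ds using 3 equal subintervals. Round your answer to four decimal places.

Δs = (10 − 4)/3 = 2.
f(4) ≈ 4.0000, f(6) ≈ 4.6904, f(8) ≈ 5.2915, f(10) ≈ 5.8310.
T_3 = (Δs/2)·[f(s_0) + 2f(s_1) + 2f(s_2) + f(s_3)].
Sum ≈ 29.7948.

29.7948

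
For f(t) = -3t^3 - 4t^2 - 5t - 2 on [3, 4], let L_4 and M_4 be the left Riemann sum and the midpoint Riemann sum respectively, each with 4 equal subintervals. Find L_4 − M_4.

17.4453125

L_4 = -182.453125.
M_4 = -199.8984375.
L_4 − M_4 = 17.4453125.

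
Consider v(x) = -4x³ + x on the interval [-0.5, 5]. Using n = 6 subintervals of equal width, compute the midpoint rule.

-602.1640625

Δx = (5 − (-0.5))/6 = 11/12.
Midpoints: -1/24, 0.875, 43/24, 65/24, 3.625, 109/24.
v(-1/24) = -143/3456, v(0.875) = -1.8046875, v(43/24) = -73315/3456, v(65/24) = -265265/3456, v(3.625) = -186.9140625, v(109/24) = -1279333/3456.
Sum = Δx · [v(-1/24) + v(0.875) + v(43/24) + ...].
Sum = -602.1640625.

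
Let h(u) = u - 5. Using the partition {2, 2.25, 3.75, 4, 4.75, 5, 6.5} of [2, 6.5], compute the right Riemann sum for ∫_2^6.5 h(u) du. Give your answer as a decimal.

Subinterval widths: 0.25, 1.5, 0.25, 0.75, 0.25, 1.5.
Right endpoints: 2.25, 3.75, 4, 4.75, 5, 6.5.
h(2.25) = -2.75, h(3.75) = -1.25, h(4) = -1, h(4.75) = -0.25, h(5) = 0, h(6.5) = 1.5.
Sum = Σ Δu_i · h(u_i).
Sum = -0.75.

-0.75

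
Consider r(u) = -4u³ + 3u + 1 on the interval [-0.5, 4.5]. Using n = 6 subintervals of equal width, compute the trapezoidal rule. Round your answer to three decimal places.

Δu = (4.5 − (-0.5))/6 = 5/6.
r(-0.5) = 0, r(1/3) = 50/27, r(7/6) = -50/27, r(2) = -25, r(17/6) = -2200/27, r(11/3) = -5000/27, r(4.5) = -350.
T_6 = (Δu/2)·[r(u_0) + 2r(u_1) + ... + 2r(u_{5}) + r(u_6)].
Sum ≈ -388.889.

-388.889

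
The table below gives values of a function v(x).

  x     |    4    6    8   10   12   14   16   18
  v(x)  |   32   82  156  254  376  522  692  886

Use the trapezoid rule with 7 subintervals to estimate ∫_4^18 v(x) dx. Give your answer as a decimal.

Δx = 2.
T_7 = (2/2)·[32 + 2·82 + 2·156 + 2·254 + 2·376 + 2·522 + 2·692 + 886] = 5082.

5082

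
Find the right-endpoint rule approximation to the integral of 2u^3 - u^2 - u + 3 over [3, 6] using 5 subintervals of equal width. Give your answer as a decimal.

649.08

Δu = (6 − 3)/5 = 0.6.
Right endpoints: 3.6, 4.2, 4.8, 5.4, 6.
f(3.6) = 79.752, f(4.2) = 129.336, f(4.8) = 196.344, f(5.4) = 283.368, f(6) = 393.
Sum = Δu · [f(3.6) + f(4.2) + f(4.8) + f(5.4) + f(6)].
Sum = 649.08.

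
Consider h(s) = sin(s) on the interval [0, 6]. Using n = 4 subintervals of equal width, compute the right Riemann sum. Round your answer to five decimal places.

Δs = (6 − 0)/4 = 1.5.
Right endpoints: 1.5, 3, 4.5, 6.
h(1.5) ≈ 0.99749, h(3) ≈ 0.14112, h(4.5) ≈ -0.97753, h(6) ≈ -0.27942.
Sum = Δs · [h(1.5) + h(3) + h(4.5) + h(6)].
Sum ≈ -0.17750.

-0.17750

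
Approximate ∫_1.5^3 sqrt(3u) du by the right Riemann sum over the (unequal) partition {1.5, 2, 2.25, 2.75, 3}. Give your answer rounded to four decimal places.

Subinterval widths: 0.5, 0.25, 0.5, 0.25.
Right endpoints: 2, 2.25, 2.75, 3.
f(2) ≈ 2.4495, f(2.25) ≈ 2.5981, f(2.75) ≈ 2.8723, f(3) ≈ 3.0000.
Sum = Σ Δu_i · f(u_i).
Sum ≈ 4.0604.

4.0604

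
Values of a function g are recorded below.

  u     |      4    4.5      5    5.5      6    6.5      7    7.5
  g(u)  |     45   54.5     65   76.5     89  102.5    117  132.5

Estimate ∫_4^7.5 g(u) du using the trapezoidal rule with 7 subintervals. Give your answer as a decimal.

Δu = 0.5.
T_7 = (0.5/2)·[45 + 2·54.5 + 2·65 + 2·76.5 + 2·89 + 2·102.5 + 2·117 + 132.5] = 296.625.

296.625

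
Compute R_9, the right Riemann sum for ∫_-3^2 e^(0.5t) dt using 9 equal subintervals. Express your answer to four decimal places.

5.7154

Δt = (2 − (-3))/9 = 5/9.
Right endpoints: -22/9, -17/9, -4/3, -7/9, -2/9, 1/3, 8/9, 13/9, 2.
f(-22/9) ≈ 0.2946, f(-17/9) ≈ 0.3889, f(-4/3) ≈ 0.5134, f(-7/9) ≈ 0.6778, f(-2/9) ≈ 0.8948, f(1/3) ≈ 1.1814, f(8/9) ≈ 1.5596, f(13/9) ≈ 2.0590, f(2) ≈ 2.7183.
Sum = Δt · [f(-22/9) + f(-17/9) + f(-4/3) + ...].
Sum ≈ 5.7154.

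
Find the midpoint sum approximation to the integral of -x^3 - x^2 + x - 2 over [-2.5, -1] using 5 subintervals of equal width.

-1.0321875

Δx = (-1 − (-2.5))/5 = 0.3.
Midpoints: -2.35, -2.05, -1.75, -1.45, -1.15.
f(-2.35) = 3.105375, f(-2.05) = 0.362625, f(-1.75) = -1.453125, f(-1.45) = -2.503875, f(-1.15) = -2.951625.
Sum = Δx · [f(-2.35) + f(-2.05) + f(-1.75) + f(-1.45) + f(-1.15)].
Sum = -1.0321875.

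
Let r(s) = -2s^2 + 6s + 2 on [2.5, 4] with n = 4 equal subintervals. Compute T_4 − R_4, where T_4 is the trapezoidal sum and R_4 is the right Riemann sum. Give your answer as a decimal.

T_4 = -0.0703125.
R_4 = -2.0390625.
T_4 − R_4 = 1.96875.

1.96875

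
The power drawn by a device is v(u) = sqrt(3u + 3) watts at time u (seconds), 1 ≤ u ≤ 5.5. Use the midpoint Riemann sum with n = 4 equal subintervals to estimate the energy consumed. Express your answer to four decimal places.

Δu = (5.5 − 1)/4 = 1.125.
Midpoints: 1.5625, 2.6875, 3.8125, 4.9375.
v(1.5625) ≈ 2.7726, v(2.6875) ≈ 3.3260, v(3.8125) ≈ 3.7997, v(4.9375) ≈ 4.2205.
Sum = Δu · [v(1.5625) + v(2.6875) + v(3.8125) + v(4.9375)].
Sum ≈ 15.8837.

15.8837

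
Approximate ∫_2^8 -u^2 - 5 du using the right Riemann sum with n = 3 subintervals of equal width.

Δu = (8 − 2)/3 = 2.
Right endpoints: 4, 6, 8.
f(4) = -21, f(6) = -41, f(8) = -69.
Sum = Δu · [f(4) + f(6) + f(8)].
Sum = -262.

-262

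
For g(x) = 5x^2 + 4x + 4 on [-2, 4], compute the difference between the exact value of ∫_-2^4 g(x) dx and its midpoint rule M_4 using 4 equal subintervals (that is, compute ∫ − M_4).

5.625

Exact integral: ∫_-2^4 g(x) dx = 168.
M_4 = 162.375.
Error = 168 − 162.375 = 5.625.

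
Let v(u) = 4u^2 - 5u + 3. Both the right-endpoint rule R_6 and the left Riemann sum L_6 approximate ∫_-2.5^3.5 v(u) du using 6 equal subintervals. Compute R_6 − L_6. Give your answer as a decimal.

R_6 = 82.
L_6 = 88.
R_6 − L_6 = -6.

-6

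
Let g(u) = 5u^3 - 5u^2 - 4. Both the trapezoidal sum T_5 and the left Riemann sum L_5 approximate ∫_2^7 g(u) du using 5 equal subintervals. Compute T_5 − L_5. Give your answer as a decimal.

725

T_5 = 2455.
L_5 = 1730.
T_5 − L_5 = 725.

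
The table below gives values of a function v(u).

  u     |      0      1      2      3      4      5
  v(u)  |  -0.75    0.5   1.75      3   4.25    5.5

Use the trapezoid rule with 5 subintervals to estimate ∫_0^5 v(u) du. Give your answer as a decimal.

11.875

Δu = 1.
T_5 = (1/2)·[(-0.75) + 2·0.5 + 2·1.75 + 2·3 + 2·4.25 + 5.5] = 11.875.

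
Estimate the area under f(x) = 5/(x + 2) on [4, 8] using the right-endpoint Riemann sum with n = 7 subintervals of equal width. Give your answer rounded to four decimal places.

2.4613

Δx = (8 − 4)/7 = 4/7.
Right endpoints: 32/7, 36/7, 40/7, 44/7, 48/7, 52/7, 8.
f(32/7) = 35/46, f(36/7) = 0.7, f(40/7) = 35/54, f(44/7) = 35/58, f(48/7) = 35/62, f(52/7) = 35/66, f(8) = 0.5.
Sum = Δx · [f(32/7) + f(36/7) + f(40/7) + ...].
Sum ≈ 2.4613.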